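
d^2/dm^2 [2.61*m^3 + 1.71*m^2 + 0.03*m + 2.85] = 15.66*m + 3.42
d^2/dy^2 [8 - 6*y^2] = -12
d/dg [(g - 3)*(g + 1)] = 2*g - 2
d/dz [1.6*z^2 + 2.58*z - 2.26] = 3.2*z + 2.58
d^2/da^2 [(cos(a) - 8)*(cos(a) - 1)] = 9*cos(a) - 2*cos(2*a)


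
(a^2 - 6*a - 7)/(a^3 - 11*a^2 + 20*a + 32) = (a - 7)/(a^2 - 12*a + 32)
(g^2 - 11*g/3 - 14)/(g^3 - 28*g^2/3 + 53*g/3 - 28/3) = (3*g^2 - 11*g - 42)/(3*g^3 - 28*g^2 + 53*g - 28)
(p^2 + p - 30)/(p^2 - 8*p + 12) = (p^2 + p - 30)/(p^2 - 8*p + 12)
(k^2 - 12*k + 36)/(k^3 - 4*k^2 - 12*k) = (k - 6)/(k*(k + 2))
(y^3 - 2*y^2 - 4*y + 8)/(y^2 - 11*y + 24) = (y^3 - 2*y^2 - 4*y + 8)/(y^2 - 11*y + 24)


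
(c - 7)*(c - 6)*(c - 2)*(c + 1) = c^4 - 14*c^3 + 53*c^2 - 16*c - 84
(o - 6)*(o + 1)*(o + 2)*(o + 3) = o^4 - 25*o^2 - 60*o - 36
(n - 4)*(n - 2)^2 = n^3 - 8*n^2 + 20*n - 16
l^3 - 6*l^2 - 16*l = l*(l - 8)*(l + 2)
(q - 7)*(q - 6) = q^2 - 13*q + 42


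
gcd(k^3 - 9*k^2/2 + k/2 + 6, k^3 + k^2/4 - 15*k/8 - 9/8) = k^2 - k/2 - 3/2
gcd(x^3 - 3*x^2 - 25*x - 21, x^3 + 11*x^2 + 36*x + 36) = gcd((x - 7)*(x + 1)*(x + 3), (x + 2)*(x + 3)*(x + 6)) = x + 3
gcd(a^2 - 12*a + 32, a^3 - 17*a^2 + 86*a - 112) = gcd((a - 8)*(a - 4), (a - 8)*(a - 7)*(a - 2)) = a - 8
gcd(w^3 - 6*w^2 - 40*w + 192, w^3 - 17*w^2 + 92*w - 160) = w^2 - 12*w + 32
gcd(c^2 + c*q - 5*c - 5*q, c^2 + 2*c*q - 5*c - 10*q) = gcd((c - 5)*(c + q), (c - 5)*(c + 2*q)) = c - 5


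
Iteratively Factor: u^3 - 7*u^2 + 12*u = (u - 3)*(u^2 - 4*u) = (u - 4)*(u - 3)*(u)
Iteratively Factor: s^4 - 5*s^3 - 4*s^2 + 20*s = (s - 2)*(s^3 - 3*s^2 - 10*s) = (s - 5)*(s - 2)*(s^2 + 2*s) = (s - 5)*(s - 2)*(s + 2)*(s)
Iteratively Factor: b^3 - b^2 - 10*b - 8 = (b - 4)*(b^2 + 3*b + 2) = (b - 4)*(b + 1)*(b + 2)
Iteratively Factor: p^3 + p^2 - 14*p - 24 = (p + 3)*(p^2 - 2*p - 8) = (p - 4)*(p + 3)*(p + 2)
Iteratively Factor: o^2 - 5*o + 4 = (o - 1)*(o - 4)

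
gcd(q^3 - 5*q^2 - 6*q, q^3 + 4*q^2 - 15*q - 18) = q + 1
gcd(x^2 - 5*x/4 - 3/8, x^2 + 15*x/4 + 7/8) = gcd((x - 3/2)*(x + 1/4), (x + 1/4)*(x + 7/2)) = x + 1/4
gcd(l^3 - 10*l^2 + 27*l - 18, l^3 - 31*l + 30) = l - 1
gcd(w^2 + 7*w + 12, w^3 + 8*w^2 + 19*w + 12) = w^2 + 7*w + 12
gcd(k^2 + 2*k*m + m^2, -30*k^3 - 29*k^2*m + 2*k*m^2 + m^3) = k + m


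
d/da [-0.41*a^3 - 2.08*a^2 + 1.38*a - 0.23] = -1.23*a^2 - 4.16*a + 1.38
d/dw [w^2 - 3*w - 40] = 2*w - 3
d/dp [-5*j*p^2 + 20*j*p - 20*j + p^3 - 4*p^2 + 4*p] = -10*j*p + 20*j + 3*p^2 - 8*p + 4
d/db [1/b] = -1/b^2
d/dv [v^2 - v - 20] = 2*v - 1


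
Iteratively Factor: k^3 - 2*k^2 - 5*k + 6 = (k - 1)*(k^2 - k - 6) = (k - 3)*(k - 1)*(k + 2)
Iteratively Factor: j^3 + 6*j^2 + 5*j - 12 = (j + 3)*(j^2 + 3*j - 4) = (j - 1)*(j + 3)*(j + 4)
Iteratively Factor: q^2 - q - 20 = (q - 5)*(q + 4)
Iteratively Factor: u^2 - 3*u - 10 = (u + 2)*(u - 5)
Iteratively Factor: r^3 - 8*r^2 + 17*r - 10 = (r - 1)*(r^2 - 7*r + 10) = (r - 2)*(r - 1)*(r - 5)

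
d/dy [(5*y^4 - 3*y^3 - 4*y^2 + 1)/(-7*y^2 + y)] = (-70*y^5 + 36*y^4 - 6*y^3 - 4*y^2 + 14*y - 1)/(y^2*(49*y^2 - 14*y + 1))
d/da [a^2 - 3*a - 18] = 2*a - 3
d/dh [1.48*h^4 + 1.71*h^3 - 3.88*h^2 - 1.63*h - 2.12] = 5.92*h^3 + 5.13*h^2 - 7.76*h - 1.63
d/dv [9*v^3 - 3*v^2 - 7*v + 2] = 27*v^2 - 6*v - 7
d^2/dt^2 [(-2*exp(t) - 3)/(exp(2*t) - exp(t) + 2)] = (-2*exp(4*t) - 14*exp(3*t) + 33*exp(2*t) + 17*exp(t) - 14)*exp(t)/(exp(6*t) - 3*exp(5*t) + 9*exp(4*t) - 13*exp(3*t) + 18*exp(2*t) - 12*exp(t) + 8)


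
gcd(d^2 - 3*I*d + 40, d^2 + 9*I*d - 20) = d + 5*I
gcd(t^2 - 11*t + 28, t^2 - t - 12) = t - 4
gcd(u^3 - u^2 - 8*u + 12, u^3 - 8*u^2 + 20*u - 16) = u^2 - 4*u + 4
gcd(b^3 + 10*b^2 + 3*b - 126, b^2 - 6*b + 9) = b - 3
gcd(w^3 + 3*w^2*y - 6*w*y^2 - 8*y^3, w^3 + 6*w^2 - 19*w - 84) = 1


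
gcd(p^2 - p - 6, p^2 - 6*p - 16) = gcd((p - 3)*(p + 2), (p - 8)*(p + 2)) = p + 2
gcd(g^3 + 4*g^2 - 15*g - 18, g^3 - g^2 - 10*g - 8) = g + 1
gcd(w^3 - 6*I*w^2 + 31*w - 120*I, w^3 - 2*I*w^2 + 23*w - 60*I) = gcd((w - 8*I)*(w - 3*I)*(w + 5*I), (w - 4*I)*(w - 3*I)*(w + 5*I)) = w^2 + 2*I*w + 15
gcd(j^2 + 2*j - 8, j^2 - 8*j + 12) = j - 2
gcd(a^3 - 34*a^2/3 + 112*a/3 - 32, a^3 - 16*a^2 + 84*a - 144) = a^2 - 10*a + 24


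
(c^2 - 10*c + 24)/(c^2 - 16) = (c - 6)/(c + 4)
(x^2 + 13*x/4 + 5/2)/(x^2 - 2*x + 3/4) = (4*x^2 + 13*x + 10)/(4*x^2 - 8*x + 3)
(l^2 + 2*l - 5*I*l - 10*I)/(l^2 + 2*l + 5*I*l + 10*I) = (l - 5*I)/(l + 5*I)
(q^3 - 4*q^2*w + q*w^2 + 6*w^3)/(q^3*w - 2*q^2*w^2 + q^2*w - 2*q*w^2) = (q^2 - 2*q*w - 3*w^2)/(q*w*(q + 1))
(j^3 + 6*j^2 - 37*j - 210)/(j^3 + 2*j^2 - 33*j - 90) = (j + 7)/(j + 3)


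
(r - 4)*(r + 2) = r^2 - 2*r - 8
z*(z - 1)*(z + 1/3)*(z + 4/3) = z^4 + 2*z^3/3 - 11*z^2/9 - 4*z/9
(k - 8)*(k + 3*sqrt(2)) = k^2 - 8*k + 3*sqrt(2)*k - 24*sqrt(2)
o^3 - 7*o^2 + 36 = (o - 6)*(o - 3)*(o + 2)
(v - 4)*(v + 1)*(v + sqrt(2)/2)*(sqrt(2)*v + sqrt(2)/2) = sqrt(2)*v^4 - 5*sqrt(2)*v^3/2 + v^3 - 11*sqrt(2)*v^2/2 - 5*v^2/2 - 11*v/2 - 2*sqrt(2)*v - 2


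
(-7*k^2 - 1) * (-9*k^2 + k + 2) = 63*k^4 - 7*k^3 - 5*k^2 - k - 2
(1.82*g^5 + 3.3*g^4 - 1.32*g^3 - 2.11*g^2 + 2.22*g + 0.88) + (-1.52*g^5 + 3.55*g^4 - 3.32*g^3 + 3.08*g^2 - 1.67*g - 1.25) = 0.3*g^5 + 6.85*g^4 - 4.64*g^3 + 0.97*g^2 + 0.55*g - 0.37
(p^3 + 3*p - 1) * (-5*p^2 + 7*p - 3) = -5*p^5 + 7*p^4 - 18*p^3 + 26*p^2 - 16*p + 3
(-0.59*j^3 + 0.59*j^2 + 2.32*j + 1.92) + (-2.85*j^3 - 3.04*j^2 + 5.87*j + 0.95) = -3.44*j^3 - 2.45*j^2 + 8.19*j + 2.87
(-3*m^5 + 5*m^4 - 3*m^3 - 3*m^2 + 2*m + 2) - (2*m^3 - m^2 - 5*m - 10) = -3*m^5 + 5*m^4 - 5*m^3 - 2*m^2 + 7*m + 12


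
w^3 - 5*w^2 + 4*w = w*(w - 4)*(w - 1)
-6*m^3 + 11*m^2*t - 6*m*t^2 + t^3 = (-3*m + t)*(-2*m + t)*(-m + t)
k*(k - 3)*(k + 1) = k^3 - 2*k^2 - 3*k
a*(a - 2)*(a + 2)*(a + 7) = a^4 + 7*a^3 - 4*a^2 - 28*a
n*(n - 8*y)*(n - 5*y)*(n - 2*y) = n^4 - 15*n^3*y + 66*n^2*y^2 - 80*n*y^3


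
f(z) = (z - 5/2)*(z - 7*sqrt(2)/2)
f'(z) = 2*z - 7*sqrt(2)/2 - 5/2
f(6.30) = 5.13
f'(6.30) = 5.15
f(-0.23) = 14.14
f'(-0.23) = -7.91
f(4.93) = -0.05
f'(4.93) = 2.41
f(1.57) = 3.14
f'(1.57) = -4.31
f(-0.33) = 14.94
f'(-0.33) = -8.11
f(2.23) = 0.73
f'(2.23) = -2.99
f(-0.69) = 17.99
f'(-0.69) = -8.83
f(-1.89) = 30.03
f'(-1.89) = -11.23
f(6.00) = 3.68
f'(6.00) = 4.55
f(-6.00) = 93.07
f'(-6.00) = -19.45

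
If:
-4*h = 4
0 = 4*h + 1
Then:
No Solution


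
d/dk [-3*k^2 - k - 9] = -6*k - 1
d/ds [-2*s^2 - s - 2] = -4*s - 1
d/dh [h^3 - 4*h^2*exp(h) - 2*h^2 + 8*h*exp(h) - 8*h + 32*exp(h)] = -4*h^2*exp(h) + 3*h^2 - 4*h + 40*exp(h) - 8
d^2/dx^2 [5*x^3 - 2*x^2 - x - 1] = 30*x - 4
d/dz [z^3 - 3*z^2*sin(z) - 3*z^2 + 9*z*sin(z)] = -3*z^2*cos(z) + 3*z^2 - 6*z*sin(z) + 9*z*cos(z) - 6*z + 9*sin(z)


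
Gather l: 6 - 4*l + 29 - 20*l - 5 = 30 - 24*l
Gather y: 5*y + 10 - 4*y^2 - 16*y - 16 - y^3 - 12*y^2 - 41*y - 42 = -y^3 - 16*y^2 - 52*y - 48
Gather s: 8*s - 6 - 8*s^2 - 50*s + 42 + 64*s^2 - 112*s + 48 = 56*s^2 - 154*s + 84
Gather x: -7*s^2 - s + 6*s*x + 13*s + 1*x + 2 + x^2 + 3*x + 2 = -7*s^2 + 12*s + x^2 + x*(6*s + 4) + 4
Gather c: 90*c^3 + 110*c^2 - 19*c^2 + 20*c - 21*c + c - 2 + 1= 90*c^3 + 91*c^2 - 1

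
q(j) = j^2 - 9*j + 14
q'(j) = 2*j - 9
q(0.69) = 8.27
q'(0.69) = -7.62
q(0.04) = 13.64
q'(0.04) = -8.92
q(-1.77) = 33.06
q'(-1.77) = -12.54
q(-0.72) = 21.00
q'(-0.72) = -10.44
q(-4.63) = 77.11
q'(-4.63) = -18.26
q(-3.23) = 53.50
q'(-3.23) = -15.46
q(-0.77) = 21.52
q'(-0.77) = -10.54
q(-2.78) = 46.75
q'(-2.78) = -14.56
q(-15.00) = 374.00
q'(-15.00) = -39.00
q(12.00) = 50.00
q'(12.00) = 15.00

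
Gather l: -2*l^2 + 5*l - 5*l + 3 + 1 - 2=2 - 2*l^2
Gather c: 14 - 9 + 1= 6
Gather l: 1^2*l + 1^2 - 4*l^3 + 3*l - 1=-4*l^3 + 4*l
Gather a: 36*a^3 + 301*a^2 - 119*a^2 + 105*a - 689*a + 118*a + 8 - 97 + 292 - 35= 36*a^3 + 182*a^2 - 466*a + 168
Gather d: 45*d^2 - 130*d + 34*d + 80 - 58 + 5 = 45*d^2 - 96*d + 27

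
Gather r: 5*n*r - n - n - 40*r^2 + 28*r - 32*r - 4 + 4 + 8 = -2*n - 40*r^2 + r*(5*n - 4) + 8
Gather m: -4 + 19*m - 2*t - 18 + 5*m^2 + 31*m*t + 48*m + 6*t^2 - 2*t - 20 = 5*m^2 + m*(31*t + 67) + 6*t^2 - 4*t - 42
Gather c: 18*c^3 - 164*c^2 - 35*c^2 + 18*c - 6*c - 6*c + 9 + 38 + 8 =18*c^3 - 199*c^2 + 6*c + 55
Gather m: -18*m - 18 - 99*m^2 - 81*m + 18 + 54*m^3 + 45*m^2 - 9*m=54*m^3 - 54*m^2 - 108*m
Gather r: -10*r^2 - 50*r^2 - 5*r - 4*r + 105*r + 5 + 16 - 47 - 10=-60*r^2 + 96*r - 36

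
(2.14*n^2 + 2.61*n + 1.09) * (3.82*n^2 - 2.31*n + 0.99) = 8.1748*n^4 + 5.0268*n^3 + 0.253300000000001*n^2 + 0.0659999999999998*n + 1.0791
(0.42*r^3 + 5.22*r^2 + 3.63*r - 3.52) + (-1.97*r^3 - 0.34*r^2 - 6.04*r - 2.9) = -1.55*r^3 + 4.88*r^2 - 2.41*r - 6.42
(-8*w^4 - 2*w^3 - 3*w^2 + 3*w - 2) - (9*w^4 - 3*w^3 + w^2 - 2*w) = -17*w^4 + w^3 - 4*w^2 + 5*w - 2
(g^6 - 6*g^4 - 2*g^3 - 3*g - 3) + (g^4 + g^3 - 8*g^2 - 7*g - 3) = g^6 - 5*g^4 - g^3 - 8*g^2 - 10*g - 6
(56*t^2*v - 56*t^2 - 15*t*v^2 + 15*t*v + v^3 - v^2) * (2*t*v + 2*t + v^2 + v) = 112*t^3*v^2 - 112*t^3 + 26*t^2*v^3 - 26*t^2*v - 13*t*v^4 + 13*t*v^2 + v^5 - v^3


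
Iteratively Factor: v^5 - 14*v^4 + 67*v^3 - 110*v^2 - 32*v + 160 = (v - 4)*(v^4 - 10*v^3 + 27*v^2 - 2*v - 40) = (v - 4)^2*(v^3 - 6*v^2 + 3*v + 10) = (v - 5)*(v - 4)^2*(v^2 - v - 2) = (v - 5)*(v - 4)^2*(v + 1)*(v - 2)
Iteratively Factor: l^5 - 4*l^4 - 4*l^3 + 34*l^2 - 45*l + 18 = (l - 2)*(l^4 - 2*l^3 - 8*l^2 + 18*l - 9) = (l - 3)*(l - 2)*(l^3 + l^2 - 5*l + 3) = (l - 3)*(l - 2)*(l - 1)*(l^2 + 2*l - 3) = (l - 3)*(l - 2)*(l - 1)*(l + 3)*(l - 1)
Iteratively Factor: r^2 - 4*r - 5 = (r - 5)*(r + 1)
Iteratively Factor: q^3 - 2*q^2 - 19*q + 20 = (q - 5)*(q^2 + 3*q - 4) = (q - 5)*(q - 1)*(q + 4)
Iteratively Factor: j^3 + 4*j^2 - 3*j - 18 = (j + 3)*(j^2 + j - 6) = (j - 2)*(j + 3)*(j + 3)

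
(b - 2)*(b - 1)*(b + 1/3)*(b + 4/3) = b^4 - 4*b^3/3 - 23*b^2/9 + 2*b + 8/9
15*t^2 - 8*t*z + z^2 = (-5*t + z)*(-3*t + z)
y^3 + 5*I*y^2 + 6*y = y*(y - I)*(y + 6*I)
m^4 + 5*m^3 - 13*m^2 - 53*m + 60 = (m - 3)*(m - 1)*(m + 4)*(m + 5)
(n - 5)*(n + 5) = n^2 - 25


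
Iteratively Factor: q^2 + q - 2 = (q - 1)*(q + 2)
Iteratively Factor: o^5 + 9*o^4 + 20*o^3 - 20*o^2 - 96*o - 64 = (o + 4)*(o^4 + 5*o^3 - 20*o - 16) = (o + 2)*(o + 4)*(o^3 + 3*o^2 - 6*o - 8) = (o + 2)*(o + 4)^2*(o^2 - o - 2) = (o + 1)*(o + 2)*(o + 4)^2*(o - 2)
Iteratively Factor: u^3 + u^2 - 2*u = (u - 1)*(u^2 + 2*u) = (u - 1)*(u + 2)*(u)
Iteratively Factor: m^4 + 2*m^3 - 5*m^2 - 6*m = (m)*(m^3 + 2*m^2 - 5*m - 6) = m*(m + 3)*(m^2 - m - 2) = m*(m + 1)*(m + 3)*(m - 2)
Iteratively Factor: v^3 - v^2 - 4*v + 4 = (v - 1)*(v^2 - 4) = (v - 1)*(v + 2)*(v - 2)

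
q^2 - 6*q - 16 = (q - 8)*(q + 2)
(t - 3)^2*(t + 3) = t^3 - 3*t^2 - 9*t + 27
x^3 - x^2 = x^2*(x - 1)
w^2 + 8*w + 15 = (w + 3)*(w + 5)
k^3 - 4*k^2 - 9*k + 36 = (k - 4)*(k - 3)*(k + 3)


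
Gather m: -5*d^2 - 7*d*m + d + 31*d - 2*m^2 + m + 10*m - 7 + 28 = -5*d^2 + 32*d - 2*m^2 + m*(11 - 7*d) + 21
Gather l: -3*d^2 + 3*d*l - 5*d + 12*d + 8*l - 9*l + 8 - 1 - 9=-3*d^2 + 7*d + l*(3*d - 1) - 2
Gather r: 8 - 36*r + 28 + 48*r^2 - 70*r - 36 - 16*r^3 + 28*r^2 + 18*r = -16*r^3 + 76*r^2 - 88*r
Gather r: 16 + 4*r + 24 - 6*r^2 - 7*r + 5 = -6*r^2 - 3*r + 45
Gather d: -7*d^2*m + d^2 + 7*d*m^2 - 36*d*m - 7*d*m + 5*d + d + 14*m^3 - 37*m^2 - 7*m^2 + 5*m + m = d^2*(1 - 7*m) + d*(7*m^2 - 43*m + 6) + 14*m^3 - 44*m^2 + 6*m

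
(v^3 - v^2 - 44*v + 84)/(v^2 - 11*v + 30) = (v^2 + 5*v - 14)/(v - 5)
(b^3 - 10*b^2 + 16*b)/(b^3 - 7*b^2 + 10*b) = (b - 8)/(b - 5)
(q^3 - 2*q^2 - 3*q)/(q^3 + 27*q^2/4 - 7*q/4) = 4*(q^2 - 2*q - 3)/(4*q^2 + 27*q - 7)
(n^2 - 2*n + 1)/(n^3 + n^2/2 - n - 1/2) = 2*(n - 1)/(2*n^2 + 3*n + 1)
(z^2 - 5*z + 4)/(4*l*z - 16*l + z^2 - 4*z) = (z - 1)/(4*l + z)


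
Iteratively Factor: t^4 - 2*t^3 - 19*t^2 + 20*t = (t)*(t^3 - 2*t^2 - 19*t + 20) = t*(t + 4)*(t^2 - 6*t + 5) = t*(t - 5)*(t + 4)*(t - 1)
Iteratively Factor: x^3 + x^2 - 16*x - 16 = (x - 4)*(x^2 + 5*x + 4) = (x - 4)*(x + 4)*(x + 1)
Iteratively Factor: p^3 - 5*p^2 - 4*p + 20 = (p + 2)*(p^2 - 7*p + 10) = (p - 2)*(p + 2)*(p - 5)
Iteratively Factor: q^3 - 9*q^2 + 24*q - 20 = (q - 2)*(q^2 - 7*q + 10) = (q - 5)*(q - 2)*(q - 2)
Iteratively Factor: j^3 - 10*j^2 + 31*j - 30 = (j - 2)*(j^2 - 8*j + 15) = (j - 5)*(j - 2)*(j - 3)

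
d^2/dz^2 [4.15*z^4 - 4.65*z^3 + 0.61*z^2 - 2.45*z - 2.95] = 49.8*z^2 - 27.9*z + 1.22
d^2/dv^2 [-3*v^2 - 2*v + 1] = -6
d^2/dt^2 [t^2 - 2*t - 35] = 2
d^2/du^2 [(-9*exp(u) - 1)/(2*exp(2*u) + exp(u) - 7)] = 2*(-18*exp(4*u) + exp(3*u) - 381*exp(2*u) - 60*exp(u) - 224)*exp(u)/(8*exp(6*u) + 12*exp(5*u) - 78*exp(4*u) - 83*exp(3*u) + 273*exp(2*u) + 147*exp(u) - 343)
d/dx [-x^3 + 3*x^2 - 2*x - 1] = -3*x^2 + 6*x - 2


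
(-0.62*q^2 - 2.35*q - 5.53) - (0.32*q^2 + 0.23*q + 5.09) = -0.94*q^2 - 2.58*q - 10.62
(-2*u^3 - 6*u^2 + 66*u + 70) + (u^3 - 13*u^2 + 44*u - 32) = -u^3 - 19*u^2 + 110*u + 38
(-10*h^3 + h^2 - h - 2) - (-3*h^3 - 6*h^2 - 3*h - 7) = -7*h^3 + 7*h^2 + 2*h + 5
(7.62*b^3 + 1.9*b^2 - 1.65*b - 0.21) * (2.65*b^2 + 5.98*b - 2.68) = 20.193*b^5 + 50.6026*b^4 - 13.4321*b^3 - 15.5155*b^2 + 3.1662*b + 0.5628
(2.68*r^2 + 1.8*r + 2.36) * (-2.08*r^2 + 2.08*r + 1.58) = -5.5744*r^4 + 1.8304*r^3 + 3.0696*r^2 + 7.7528*r + 3.7288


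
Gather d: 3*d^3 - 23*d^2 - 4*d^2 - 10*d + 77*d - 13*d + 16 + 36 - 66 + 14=3*d^3 - 27*d^2 + 54*d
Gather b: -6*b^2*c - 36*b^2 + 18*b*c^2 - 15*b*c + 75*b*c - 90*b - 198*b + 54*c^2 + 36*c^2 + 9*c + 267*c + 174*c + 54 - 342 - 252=b^2*(-6*c - 36) + b*(18*c^2 + 60*c - 288) + 90*c^2 + 450*c - 540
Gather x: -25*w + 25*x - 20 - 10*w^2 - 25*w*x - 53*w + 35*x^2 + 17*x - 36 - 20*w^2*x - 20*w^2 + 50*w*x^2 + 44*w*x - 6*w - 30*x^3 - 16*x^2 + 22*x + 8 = -30*w^2 - 84*w - 30*x^3 + x^2*(50*w + 19) + x*(-20*w^2 + 19*w + 64) - 48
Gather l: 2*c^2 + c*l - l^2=2*c^2 + c*l - l^2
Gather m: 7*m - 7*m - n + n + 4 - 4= 0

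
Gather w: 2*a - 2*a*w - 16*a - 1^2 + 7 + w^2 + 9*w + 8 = -14*a + w^2 + w*(9 - 2*a) + 14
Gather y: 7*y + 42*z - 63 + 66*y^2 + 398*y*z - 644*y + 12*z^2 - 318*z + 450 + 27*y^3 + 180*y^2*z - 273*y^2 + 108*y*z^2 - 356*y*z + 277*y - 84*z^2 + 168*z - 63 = 27*y^3 + y^2*(180*z - 207) + y*(108*z^2 + 42*z - 360) - 72*z^2 - 108*z + 324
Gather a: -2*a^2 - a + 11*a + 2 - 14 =-2*a^2 + 10*a - 12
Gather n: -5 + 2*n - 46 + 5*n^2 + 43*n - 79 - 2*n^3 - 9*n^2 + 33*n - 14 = -2*n^3 - 4*n^2 + 78*n - 144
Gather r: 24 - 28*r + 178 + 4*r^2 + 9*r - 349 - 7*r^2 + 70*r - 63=-3*r^2 + 51*r - 210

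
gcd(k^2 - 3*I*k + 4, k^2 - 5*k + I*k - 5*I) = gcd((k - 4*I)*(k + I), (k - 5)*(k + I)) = k + I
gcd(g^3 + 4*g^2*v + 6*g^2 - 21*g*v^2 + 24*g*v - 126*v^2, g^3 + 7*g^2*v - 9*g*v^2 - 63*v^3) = -g^2 - 4*g*v + 21*v^2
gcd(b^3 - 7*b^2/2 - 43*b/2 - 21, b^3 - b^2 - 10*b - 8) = b + 2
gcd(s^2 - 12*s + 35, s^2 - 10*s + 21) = s - 7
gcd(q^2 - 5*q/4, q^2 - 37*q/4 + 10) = q - 5/4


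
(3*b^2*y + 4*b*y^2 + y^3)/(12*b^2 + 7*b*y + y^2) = y*(b + y)/(4*b + y)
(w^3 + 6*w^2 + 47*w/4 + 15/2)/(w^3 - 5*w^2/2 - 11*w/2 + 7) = (4*w^2 + 16*w + 15)/(2*(2*w^2 - 9*w + 7))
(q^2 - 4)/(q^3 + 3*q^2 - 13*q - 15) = (q^2 - 4)/(q^3 + 3*q^2 - 13*q - 15)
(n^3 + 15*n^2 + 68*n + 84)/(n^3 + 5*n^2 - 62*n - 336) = (n + 2)/(n - 8)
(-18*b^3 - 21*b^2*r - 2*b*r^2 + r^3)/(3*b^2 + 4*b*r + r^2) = -6*b + r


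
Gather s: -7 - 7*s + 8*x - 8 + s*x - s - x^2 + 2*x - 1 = s*(x - 8) - x^2 + 10*x - 16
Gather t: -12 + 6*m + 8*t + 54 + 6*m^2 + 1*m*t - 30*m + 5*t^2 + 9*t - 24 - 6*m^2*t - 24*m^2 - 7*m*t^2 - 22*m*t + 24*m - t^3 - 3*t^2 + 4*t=-18*m^2 - t^3 + t^2*(2 - 7*m) + t*(-6*m^2 - 21*m + 21) + 18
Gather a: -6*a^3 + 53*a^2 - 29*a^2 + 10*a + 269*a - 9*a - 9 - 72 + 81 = -6*a^3 + 24*a^2 + 270*a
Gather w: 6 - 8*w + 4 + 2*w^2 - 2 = 2*w^2 - 8*w + 8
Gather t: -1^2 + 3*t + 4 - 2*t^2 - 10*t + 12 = -2*t^2 - 7*t + 15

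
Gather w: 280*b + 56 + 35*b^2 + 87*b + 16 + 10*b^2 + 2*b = 45*b^2 + 369*b + 72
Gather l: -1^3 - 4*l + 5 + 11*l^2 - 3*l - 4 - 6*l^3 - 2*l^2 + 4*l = -6*l^3 + 9*l^2 - 3*l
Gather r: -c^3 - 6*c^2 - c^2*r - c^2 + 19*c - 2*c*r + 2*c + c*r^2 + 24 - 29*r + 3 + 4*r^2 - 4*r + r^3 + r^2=-c^3 - 7*c^2 + 21*c + r^3 + r^2*(c + 5) + r*(-c^2 - 2*c - 33) + 27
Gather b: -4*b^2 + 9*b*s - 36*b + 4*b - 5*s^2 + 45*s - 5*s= -4*b^2 + b*(9*s - 32) - 5*s^2 + 40*s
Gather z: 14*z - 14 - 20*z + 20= 6 - 6*z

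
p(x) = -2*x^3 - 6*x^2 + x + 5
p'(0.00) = 1.00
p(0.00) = 5.00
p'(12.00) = -1007.00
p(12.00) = -4303.00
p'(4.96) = -206.13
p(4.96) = -381.70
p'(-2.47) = -5.97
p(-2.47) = -3.94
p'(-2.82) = -12.87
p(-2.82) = -0.68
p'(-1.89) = 2.25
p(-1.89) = -4.82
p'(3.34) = -106.01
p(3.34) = -133.11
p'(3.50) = -114.50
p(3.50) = -150.75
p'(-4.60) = -70.76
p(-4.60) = 68.11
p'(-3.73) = -37.72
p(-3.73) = 21.58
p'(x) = -6*x^2 - 12*x + 1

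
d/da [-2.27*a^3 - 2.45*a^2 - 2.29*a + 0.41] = -6.81*a^2 - 4.9*a - 2.29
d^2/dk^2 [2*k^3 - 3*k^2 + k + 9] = 12*k - 6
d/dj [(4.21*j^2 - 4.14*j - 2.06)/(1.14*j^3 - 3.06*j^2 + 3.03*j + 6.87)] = (-4.7994*j^4 + 9.4392*j^3 + 7.1331*j^2 + 45.2382*j - 22.2)/(1.2996*j^6 - 6.9768*j^5 + 16.272*j^4 - 2.88*j^3 - 32.8635*j^2 + 41.6322*j + 47.1969)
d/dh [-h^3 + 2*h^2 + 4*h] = -3*h^2 + 4*h + 4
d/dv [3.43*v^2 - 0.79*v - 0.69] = 6.86*v - 0.79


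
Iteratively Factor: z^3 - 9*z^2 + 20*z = (z - 4)*(z^2 - 5*z) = (z - 5)*(z - 4)*(z)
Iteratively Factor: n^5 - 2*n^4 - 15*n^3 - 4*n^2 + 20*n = (n + 2)*(n^4 - 4*n^3 - 7*n^2 + 10*n) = (n - 1)*(n + 2)*(n^3 - 3*n^2 - 10*n) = n*(n - 1)*(n + 2)*(n^2 - 3*n - 10) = n*(n - 1)*(n + 2)^2*(n - 5)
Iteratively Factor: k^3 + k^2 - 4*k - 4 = (k + 1)*(k^2 - 4) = (k + 1)*(k + 2)*(k - 2)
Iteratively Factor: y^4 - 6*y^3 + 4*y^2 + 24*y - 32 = (y + 2)*(y^3 - 8*y^2 + 20*y - 16) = (y - 2)*(y + 2)*(y^2 - 6*y + 8) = (y - 2)^2*(y + 2)*(y - 4)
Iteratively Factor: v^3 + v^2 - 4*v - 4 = (v - 2)*(v^2 + 3*v + 2) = (v - 2)*(v + 1)*(v + 2)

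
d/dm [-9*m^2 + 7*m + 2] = 7 - 18*m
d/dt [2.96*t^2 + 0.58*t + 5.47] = 5.92*t + 0.58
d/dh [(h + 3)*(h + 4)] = 2*h + 7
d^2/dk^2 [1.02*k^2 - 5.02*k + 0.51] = 2.04000000000000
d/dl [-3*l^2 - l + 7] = -6*l - 1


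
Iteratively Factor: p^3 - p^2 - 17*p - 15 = (p + 3)*(p^2 - 4*p - 5) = (p - 5)*(p + 3)*(p + 1)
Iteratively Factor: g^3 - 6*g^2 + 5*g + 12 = (g + 1)*(g^2 - 7*g + 12) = (g - 3)*(g + 1)*(g - 4)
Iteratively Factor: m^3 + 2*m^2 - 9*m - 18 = (m + 2)*(m^2 - 9) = (m + 2)*(m + 3)*(m - 3)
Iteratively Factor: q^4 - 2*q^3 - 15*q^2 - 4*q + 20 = (q - 5)*(q^3 + 3*q^2 - 4) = (q - 5)*(q - 1)*(q^2 + 4*q + 4) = (q - 5)*(q - 1)*(q + 2)*(q + 2)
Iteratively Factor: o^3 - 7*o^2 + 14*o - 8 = (o - 2)*(o^2 - 5*o + 4) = (o - 2)*(o - 1)*(o - 4)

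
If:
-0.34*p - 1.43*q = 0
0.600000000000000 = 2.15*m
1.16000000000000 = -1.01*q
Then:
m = 0.28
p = 4.83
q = -1.15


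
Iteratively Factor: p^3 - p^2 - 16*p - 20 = (p + 2)*(p^2 - 3*p - 10) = (p - 5)*(p + 2)*(p + 2)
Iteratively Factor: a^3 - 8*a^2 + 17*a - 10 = (a - 5)*(a^2 - 3*a + 2) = (a - 5)*(a - 1)*(a - 2)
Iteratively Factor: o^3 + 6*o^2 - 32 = (o - 2)*(o^2 + 8*o + 16) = (o - 2)*(o + 4)*(o + 4)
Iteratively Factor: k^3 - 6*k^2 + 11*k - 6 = (k - 1)*(k^2 - 5*k + 6) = (k - 3)*(k - 1)*(k - 2)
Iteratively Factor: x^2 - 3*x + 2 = (x - 1)*(x - 2)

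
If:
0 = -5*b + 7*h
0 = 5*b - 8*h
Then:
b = 0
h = 0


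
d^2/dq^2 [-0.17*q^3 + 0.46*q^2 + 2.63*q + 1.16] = 0.92 - 1.02*q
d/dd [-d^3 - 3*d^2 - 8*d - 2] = -3*d^2 - 6*d - 8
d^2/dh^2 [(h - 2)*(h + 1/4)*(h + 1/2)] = 6*h - 5/2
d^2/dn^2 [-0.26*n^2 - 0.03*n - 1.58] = -0.520000000000000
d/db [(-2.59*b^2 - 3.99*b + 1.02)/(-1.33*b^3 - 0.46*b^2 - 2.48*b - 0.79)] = (-3.4447*b^4 - 10.6134*b^3 + 8.6576*b^2 + 5.0306*b + 5.6817)/(1.7689*b^6 + 1.2236*b^5 + 6.8084*b^4 + 4.383*b^3 + 6.8772*b^2 + 3.9184*b + 0.6241)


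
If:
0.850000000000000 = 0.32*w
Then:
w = 2.66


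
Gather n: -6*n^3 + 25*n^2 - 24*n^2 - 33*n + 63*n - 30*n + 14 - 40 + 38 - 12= -6*n^3 + n^2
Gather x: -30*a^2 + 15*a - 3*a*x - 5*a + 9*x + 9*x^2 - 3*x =-30*a^2 + 10*a + 9*x^2 + x*(6 - 3*a)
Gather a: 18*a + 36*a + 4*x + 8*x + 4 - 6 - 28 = 54*a + 12*x - 30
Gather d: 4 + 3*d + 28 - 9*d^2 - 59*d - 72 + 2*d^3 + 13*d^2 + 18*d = 2*d^3 + 4*d^2 - 38*d - 40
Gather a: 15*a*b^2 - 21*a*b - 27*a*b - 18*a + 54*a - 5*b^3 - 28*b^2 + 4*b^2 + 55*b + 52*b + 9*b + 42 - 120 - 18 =a*(15*b^2 - 48*b + 36) - 5*b^3 - 24*b^2 + 116*b - 96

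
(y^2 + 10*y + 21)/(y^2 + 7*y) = (y + 3)/y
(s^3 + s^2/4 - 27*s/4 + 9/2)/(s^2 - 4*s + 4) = (4*s^2 + 9*s - 9)/(4*(s - 2))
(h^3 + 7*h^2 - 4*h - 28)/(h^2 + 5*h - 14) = h + 2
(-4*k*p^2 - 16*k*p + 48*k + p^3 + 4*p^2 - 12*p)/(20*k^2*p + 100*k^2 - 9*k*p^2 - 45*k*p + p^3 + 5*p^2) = (p^2 + 4*p - 12)/(-5*k*p - 25*k + p^2 + 5*p)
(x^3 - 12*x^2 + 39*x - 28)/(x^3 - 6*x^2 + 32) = (x^2 - 8*x + 7)/(x^2 - 2*x - 8)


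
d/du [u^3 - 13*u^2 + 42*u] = 3*u^2 - 26*u + 42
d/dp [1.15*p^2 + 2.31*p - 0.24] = 2.3*p + 2.31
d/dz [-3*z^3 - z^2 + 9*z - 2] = -9*z^2 - 2*z + 9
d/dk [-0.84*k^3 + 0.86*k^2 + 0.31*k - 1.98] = -2.52*k^2 + 1.72*k + 0.31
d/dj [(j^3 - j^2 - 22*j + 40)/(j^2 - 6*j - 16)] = (j^4 - 12*j^3 - 20*j^2 - 48*j + 592)/(j^4 - 12*j^3 + 4*j^2 + 192*j + 256)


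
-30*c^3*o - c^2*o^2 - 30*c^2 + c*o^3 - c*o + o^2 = (-6*c + o)*(5*c + o)*(c*o + 1)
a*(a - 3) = a^2 - 3*a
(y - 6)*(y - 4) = y^2 - 10*y + 24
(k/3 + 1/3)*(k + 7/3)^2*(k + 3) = k^4/3 + 26*k^3/9 + 244*k^2/27 + 322*k/27 + 49/9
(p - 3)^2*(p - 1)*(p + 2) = p^4 - 5*p^3 + p^2 + 21*p - 18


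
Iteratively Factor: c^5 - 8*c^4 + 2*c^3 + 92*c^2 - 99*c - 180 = (c - 3)*(c^4 - 5*c^3 - 13*c^2 + 53*c + 60) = (c - 3)*(c + 1)*(c^3 - 6*c^2 - 7*c + 60) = (c - 4)*(c - 3)*(c + 1)*(c^2 - 2*c - 15) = (c - 5)*(c - 4)*(c - 3)*(c + 1)*(c + 3)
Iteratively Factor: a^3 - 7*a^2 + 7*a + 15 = (a - 3)*(a^2 - 4*a - 5) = (a - 3)*(a + 1)*(a - 5)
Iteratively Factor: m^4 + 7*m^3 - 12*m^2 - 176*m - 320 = (m + 4)*(m^3 + 3*m^2 - 24*m - 80) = (m + 4)^2*(m^2 - m - 20) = (m - 5)*(m + 4)^2*(m + 4)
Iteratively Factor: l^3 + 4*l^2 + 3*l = (l + 3)*(l^2 + l) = (l + 1)*(l + 3)*(l)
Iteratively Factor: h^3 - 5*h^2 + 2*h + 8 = (h - 4)*(h^2 - h - 2) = (h - 4)*(h + 1)*(h - 2)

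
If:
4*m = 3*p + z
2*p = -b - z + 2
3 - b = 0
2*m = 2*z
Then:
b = 3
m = -1/3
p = -1/3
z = -1/3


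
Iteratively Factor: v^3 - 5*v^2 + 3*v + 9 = (v + 1)*(v^2 - 6*v + 9) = (v - 3)*(v + 1)*(v - 3)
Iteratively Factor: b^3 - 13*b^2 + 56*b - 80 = (b - 5)*(b^2 - 8*b + 16) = (b - 5)*(b - 4)*(b - 4)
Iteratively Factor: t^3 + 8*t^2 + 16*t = (t + 4)*(t^2 + 4*t) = t*(t + 4)*(t + 4)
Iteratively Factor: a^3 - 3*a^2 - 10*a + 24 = (a - 4)*(a^2 + a - 6) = (a - 4)*(a - 2)*(a + 3)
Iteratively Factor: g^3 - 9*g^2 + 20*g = (g - 5)*(g^2 - 4*g) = (g - 5)*(g - 4)*(g)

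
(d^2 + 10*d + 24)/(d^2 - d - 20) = (d + 6)/(d - 5)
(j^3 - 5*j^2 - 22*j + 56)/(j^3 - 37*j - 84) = (j - 2)/(j + 3)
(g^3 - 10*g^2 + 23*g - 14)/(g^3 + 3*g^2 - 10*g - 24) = (g^3 - 10*g^2 + 23*g - 14)/(g^3 + 3*g^2 - 10*g - 24)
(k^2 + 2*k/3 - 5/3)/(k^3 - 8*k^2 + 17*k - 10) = (k + 5/3)/(k^2 - 7*k + 10)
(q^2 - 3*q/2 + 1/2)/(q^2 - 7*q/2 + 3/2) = (q - 1)/(q - 3)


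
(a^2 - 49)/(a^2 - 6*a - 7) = (a + 7)/(a + 1)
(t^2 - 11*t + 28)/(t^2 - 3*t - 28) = (t - 4)/(t + 4)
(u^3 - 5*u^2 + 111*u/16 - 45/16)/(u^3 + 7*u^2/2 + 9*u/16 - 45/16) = (4*u^2 - 17*u + 15)/(4*u^2 + 17*u + 15)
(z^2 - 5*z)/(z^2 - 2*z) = (z - 5)/(z - 2)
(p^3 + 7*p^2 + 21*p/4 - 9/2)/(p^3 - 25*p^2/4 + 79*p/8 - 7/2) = 2*(2*p^2 + 15*p + 18)/(4*p^2 - 23*p + 28)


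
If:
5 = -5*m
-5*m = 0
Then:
No Solution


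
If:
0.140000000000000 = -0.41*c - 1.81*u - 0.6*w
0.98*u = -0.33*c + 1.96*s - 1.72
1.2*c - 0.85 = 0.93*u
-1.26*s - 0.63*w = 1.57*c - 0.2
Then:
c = 6.67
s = 5.85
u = 7.70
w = -28.01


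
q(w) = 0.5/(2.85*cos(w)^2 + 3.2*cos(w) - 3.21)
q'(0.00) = 0.00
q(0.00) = 0.18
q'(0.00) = 0.00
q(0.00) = 0.18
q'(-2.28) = 0.01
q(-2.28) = -0.12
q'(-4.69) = 0.14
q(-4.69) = -0.15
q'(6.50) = 0.14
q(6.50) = 0.19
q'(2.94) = -0.02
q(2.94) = -0.14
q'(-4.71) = 0.15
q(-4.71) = -0.16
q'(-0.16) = -0.09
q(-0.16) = 0.18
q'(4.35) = -0.03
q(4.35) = -0.13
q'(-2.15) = -0.00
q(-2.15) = -0.12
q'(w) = 0.5*(5.7*sin(w)*cos(w) + 3.2*sin(w))/(2.85*cos(w)^2 + 3.2*cos(w) - 3.21)^2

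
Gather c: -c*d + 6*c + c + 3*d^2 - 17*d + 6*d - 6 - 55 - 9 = c*(7 - d) + 3*d^2 - 11*d - 70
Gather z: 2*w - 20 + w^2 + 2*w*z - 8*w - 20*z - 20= w^2 - 6*w + z*(2*w - 20) - 40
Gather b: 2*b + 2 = 2*b + 2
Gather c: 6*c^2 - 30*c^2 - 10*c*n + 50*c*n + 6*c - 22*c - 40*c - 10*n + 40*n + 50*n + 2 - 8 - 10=-24*c^2 + c*(40*n - 56) + 80*n - 16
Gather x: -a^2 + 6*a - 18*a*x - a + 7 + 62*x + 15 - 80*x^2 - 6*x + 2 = -a^2 + 5*a - 80*x^2 + x*(56 - 18*a) + 24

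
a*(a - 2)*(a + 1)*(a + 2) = a^4 + a^3 - 4*a^2 - 4*a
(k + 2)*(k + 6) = k^2 + 8*k + 12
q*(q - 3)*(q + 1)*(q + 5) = q^4 + 3*q^3 - 13*q^2 - 15*q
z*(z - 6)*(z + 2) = z^3 - 4*z^2 - 12*z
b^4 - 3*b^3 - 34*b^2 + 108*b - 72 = (b - 6)*(b - 2)*(b - 1)*(b + 6)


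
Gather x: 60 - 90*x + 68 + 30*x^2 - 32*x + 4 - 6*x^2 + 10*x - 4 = 24*x^2 - 112*x + 128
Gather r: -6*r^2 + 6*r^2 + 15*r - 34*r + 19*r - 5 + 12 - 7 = 0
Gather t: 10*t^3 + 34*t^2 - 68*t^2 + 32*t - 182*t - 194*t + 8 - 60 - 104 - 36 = 10*t^3 - 34*t^2 - 344*t - 192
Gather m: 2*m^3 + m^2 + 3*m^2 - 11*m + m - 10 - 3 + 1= 2*m^3 + 4*m^2 - 10*m - 12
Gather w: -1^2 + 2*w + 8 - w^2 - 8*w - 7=-w^2 - 6*w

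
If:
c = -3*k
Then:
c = -3*k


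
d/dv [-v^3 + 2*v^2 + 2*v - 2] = -3*v^2 + 4*v + 2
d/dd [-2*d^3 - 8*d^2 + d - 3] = -6*d^2 - 16*d + 1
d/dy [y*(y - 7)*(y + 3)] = 3*y^2 - 8*y - 21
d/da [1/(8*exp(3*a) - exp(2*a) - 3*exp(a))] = (-24*exp(2*a) + 2*exp(a) + 3)*exp(-a)/(-8*exp(2*a) + exp(a) + 3)^2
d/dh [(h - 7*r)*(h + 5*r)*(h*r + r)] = r*(3*h^2 - 4*h*r + 2*h - 35*r^2 - 2*r)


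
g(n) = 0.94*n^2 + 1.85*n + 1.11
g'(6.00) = 13.13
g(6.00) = 46.05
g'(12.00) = 24.41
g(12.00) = 158.67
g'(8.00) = 16.89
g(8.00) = 76.07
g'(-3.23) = -4.22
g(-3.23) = 4.94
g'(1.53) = 4.73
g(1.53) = 6.14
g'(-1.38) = -0.74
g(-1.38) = 0.35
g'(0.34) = 2.49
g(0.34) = 1.85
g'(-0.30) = 1.29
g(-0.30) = 0.64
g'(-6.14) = -9.69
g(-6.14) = 25.19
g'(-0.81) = 0.33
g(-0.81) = 0.23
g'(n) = 1.88*n + 1.85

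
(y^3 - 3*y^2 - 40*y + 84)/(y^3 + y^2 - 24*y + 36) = (y - 7)/(y - 3)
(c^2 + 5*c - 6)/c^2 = 1 + 5/c - 6/c^2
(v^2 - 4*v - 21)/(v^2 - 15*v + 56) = (v + 3)/(v - 8)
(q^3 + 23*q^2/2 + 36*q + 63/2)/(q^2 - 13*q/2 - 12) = (q^2 + 10*q + 21)/(q - 8)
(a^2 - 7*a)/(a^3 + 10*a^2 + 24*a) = (a - 7)/(a^2 + 10*a + 24)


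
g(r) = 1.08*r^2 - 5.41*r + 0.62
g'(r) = 2.16*r - 5.41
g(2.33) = -6.12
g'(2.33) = -0.38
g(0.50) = -1.82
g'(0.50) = -4.33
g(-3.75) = 36.10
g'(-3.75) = -13.51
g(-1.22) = 8.83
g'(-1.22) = -8.05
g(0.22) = -0.52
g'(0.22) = -4.93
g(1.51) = -5.09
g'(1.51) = -2.15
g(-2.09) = 16.64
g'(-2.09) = -9.92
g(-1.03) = 7.34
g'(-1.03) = -7.63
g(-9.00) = 136.79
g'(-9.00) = -24.85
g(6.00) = 7.04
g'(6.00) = 7.55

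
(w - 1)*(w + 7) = w^2 + 6*w - 7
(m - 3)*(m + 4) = m^2 + m - 12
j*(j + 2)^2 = j^3 + 4*j^2 + 4*j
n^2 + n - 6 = (n - 2)*(n + 3)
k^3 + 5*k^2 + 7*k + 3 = (k + 1)^2*(k + 3)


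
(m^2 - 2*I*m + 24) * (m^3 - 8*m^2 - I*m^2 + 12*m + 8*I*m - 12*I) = m^5 - 8*m^4 - 3*I*m^4 + 34*m^3 + 24*I*m^3 - 176*m^2 - 60*I*m^2 + 264*m + 192*I*m - 288*I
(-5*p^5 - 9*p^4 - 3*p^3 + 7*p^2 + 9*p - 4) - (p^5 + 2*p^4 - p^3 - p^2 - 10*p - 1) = -6*p^5 - 11*p^4 - 2*p^3 + 8*p^2 + 19*p - 3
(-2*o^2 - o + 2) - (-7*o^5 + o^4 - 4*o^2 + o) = 7*o^5 - o^4 + 2*o^2 - 2*o + 2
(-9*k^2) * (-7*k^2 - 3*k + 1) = 63*k^4 + 27*k^3 - 9*k^2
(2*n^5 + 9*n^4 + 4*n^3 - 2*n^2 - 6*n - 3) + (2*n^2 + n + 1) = 2*n^5 + 9*n^4 + 4*n^3 - 5*n - 2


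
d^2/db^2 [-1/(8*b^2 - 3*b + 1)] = 2*(64*b^2 - 24*b - (16*b - 3)^2 + 8)/(8*b^2 - 3*b + 1)^3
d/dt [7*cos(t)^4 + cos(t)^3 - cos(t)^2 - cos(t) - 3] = (-28*cos(t)^3 - 3*cos(t)^2 + 2*cos(t) + 1)*sin(t)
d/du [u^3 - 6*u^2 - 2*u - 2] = 3*u^2 - 12*u - 2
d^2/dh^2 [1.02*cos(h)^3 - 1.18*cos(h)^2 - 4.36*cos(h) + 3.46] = -9.18*cos(h)^3 + 4.72*cos(h)^2 + 10.48*cos(h) - 2.36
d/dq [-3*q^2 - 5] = -6*q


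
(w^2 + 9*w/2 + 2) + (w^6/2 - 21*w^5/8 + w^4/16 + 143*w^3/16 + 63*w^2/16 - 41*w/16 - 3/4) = w^6/2 - 21*w^5/8 + w^4/16 + 143*w^3/16 + 79*w^2/16 + 31*w/16 + 5/4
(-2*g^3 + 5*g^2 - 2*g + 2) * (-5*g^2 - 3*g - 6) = 10*g^5 - 19*g^4 + 7*g^3 - 34*g^2 + 6*g - 12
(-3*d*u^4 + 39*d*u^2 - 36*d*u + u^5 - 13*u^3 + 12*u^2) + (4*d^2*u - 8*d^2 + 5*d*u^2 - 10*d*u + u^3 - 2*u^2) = 4*d^2*u - 8*d^2 - 3*d*u^4 + 44*d*u^2 - 46*d*u + u^5 - 12*u^3 + 10*u^2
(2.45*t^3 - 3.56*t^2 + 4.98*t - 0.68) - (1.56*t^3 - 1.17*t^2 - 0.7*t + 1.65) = 0.89*t^3 - 2.39*t^2 + 5.68*t - 2.33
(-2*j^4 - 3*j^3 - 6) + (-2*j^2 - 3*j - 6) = -2*j^4 - 3*j^3 - 2*j^2 - 3*j - 12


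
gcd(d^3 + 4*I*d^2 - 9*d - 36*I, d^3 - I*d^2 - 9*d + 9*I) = d^2 - 9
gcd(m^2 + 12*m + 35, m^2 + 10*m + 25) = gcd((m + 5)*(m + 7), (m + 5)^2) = m + 5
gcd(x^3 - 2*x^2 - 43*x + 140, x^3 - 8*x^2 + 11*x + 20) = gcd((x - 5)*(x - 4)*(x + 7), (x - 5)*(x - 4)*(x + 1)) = x^2 - 9*x + 20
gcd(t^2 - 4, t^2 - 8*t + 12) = t - 2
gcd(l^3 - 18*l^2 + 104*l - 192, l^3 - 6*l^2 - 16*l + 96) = l^2 - 10*l + 24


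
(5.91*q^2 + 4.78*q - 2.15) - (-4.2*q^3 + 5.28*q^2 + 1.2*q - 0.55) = 4.2*q^3 + 0.63*q^2 + 3.58*q - 1.6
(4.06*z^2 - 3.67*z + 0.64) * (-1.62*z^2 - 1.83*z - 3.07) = -6.5772*z^4 - 1.4844*z^3 - 6.7849*z^2 + 10.0957*z - 1.9648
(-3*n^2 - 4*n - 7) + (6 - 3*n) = -3*n^2 - 7*n - 1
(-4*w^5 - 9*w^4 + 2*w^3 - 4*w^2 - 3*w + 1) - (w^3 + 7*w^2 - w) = -4*w^5 - 9*w^4 + w^3 - 11*w^2 - 2*w + 1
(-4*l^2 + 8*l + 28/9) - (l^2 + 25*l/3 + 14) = -5*l^2 - l/3 - 98/9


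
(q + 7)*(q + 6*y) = q^2 + 6*q*y + 7*q + 42*y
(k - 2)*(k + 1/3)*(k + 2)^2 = k^4 + 7*k^3/3 - 10*k^2/3 - 28*k/3 - 8/3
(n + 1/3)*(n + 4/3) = n^2 + 5*n/3 + 4/9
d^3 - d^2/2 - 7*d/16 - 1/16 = (d - 1)*(d + 1/4)^2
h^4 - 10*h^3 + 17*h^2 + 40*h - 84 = (h - 7)*(h - 3)*(h - 2)*(h + 2)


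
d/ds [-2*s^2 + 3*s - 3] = 3 - 4*s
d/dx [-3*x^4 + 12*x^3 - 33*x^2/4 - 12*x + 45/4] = -12*x^3 + 36*x^2 - 33*x/2 - 12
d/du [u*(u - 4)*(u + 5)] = 3*u^2 + 2*u - 20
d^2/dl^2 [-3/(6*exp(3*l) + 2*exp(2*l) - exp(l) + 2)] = 3*(-2*(18*exp(2*l) + 4*exp(l) - 1)^2*exp(l) + (54*exp(2*l) + 8*exp(l) - 1)*(6*exp(3*l) + 2*exp(2*l) - exp(l) + 2))*exp(l)/(6*exp(3*l) + 2*exp(2*l) - exp(l) + 2)^3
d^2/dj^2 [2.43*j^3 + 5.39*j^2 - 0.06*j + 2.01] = 14.58*j + 10.78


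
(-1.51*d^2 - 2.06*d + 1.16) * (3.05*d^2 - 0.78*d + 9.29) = -4.6055*d^4 - 5.1052*d^3 - 8.8831*d^2 - 20.0422*d + 10.7764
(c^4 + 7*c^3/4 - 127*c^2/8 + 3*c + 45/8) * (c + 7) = c^5 + 35*c^4/4 - 29*c^3/8 - 865*c^2/8 + 213*c/8 + 315/8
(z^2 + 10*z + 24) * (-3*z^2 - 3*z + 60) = -3*z^4 - 33*z^3 - 42*z^2 + 528*z + 1440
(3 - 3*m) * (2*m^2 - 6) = -6*m^3 + 6*m^2 + 18*m - 18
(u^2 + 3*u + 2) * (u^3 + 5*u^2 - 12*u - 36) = u^5 + 8*u^4 + 5*u^3 - 62*u^2 - 132*u - 72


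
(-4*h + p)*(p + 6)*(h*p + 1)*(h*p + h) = -4*h^3*p^3 - 28*h^3*p^2 - 24*h^3*p + h^2*p^4 + 7*h^2*p^3 + 2*h^2*p^2 - 28*h^2*p - 24*h^2 + h*p^3 + 7*h*p^2 + 6*h*p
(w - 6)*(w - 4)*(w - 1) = w^3 - 11*w^2 + 34*w - 24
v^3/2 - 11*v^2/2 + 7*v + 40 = (v/2 + 1)*(v - 8)*(v - 5)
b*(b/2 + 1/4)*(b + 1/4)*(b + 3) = b^4/2 + 15*b^3/8 + 19*b^2/16 + 3*b/16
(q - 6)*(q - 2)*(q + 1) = q^3 - 7*q^2 + 4*q + 12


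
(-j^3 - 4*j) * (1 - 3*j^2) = 3*j^5 + 11*j^3 - 4*j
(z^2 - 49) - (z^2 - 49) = 0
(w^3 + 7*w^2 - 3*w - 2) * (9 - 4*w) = -4*w^4 - 19*w^3 + 75*w^2 - 19*w - 18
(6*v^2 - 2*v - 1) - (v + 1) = 6*v^2 - 3*v - 2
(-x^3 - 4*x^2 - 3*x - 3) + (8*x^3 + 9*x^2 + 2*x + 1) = 7*x^3 + 5*x^2 - x - 2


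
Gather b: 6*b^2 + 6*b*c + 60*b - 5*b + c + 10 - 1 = 6*b^2 + b*(6*c + 55) + c + 9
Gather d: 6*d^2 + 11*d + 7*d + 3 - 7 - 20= 6*d^2 + 18*d - 24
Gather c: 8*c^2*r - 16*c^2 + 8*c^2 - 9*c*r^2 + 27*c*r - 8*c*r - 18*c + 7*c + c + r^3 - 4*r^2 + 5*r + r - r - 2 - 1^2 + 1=c^2*(8*r - 8) + c*(-9*r^2 + 19*r - 10) + r^3 - 4*r^2 + 5*r - 2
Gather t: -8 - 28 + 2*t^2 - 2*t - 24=2*t^2 - 2*t - 60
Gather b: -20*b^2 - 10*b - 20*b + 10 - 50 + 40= -20*b^2 - 30*b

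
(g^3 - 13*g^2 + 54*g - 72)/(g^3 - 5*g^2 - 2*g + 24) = (g - 6)/(g + 2)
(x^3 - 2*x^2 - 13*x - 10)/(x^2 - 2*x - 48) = (-x^3 + 2*x^2 + 13*x + 10)/(-x^2 + 2*x + 48)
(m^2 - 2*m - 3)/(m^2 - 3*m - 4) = (m - 3)/(m - 4)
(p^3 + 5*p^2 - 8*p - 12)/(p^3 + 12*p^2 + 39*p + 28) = (p^2 + 4*p - 12)/(p^2 + 11*p + 28)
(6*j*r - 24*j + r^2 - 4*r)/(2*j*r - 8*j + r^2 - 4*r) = (6*j + r)/(2*j + r)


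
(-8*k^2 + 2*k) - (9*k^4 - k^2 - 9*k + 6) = -9*k^4 - 7*k^2 + 11*k - 6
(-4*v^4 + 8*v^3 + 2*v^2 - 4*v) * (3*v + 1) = -12*v^5 + 20*v^4 + 14*v^3 - 10*v^2 - 4*v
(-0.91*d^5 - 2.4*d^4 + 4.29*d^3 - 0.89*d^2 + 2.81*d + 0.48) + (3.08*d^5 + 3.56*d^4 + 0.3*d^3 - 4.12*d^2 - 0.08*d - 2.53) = 2.17*d^5 + 1.16*d^4 + 4.59*d^3 - 5.01*d^2 + 2.73*d - 2.05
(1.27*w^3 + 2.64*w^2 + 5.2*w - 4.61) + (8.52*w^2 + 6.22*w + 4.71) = 1.27*w^3 + 11.16*w^2 + 11.42*w + 0.0999999999999996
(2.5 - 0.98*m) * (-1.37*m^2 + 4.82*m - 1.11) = 1.3426*m^3 - 8.1486*m^2 + 13.1378*m - 2.775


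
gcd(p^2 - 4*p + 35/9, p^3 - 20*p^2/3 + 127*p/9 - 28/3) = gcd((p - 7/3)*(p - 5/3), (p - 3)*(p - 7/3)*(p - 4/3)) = p - 7/3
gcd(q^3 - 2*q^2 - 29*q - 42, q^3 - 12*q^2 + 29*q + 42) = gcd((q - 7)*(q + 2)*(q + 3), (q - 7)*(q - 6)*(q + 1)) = q - 7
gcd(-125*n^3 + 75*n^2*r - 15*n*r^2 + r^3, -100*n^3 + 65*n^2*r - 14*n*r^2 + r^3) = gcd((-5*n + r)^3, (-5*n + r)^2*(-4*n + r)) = 25*n^2 - 10*n*r + r^2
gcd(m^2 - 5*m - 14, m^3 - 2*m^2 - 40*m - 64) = m + 2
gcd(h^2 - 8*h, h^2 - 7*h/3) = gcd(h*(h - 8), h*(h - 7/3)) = h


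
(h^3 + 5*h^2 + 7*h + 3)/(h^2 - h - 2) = (h^2 + 4*h + 3)/(h - 2)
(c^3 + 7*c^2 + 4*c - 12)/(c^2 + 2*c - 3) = (c^2 + 8*c + 12)/(c + 3)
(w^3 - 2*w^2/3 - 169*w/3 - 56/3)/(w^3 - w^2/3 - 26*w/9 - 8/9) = 3*(w^2 - w - 56)/(3*w^2 - 2*w - 8)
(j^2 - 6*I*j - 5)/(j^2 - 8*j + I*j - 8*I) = (j^2 - 6*I*j - 5)/(j^2 + j*(-8 + I) - 8*I)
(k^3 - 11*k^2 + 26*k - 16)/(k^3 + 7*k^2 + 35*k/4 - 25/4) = 4*(k^3 - 11*k^2 + 26*k - 16)/(4*k^3 + 28*k^2 + 35*k - 25)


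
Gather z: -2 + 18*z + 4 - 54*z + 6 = 8 - 36*z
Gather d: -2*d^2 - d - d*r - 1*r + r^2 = -2*d^2 + d*(-r - 1) + r^2 - r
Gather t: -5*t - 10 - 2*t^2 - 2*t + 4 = -2*t^2 - 7*t - 6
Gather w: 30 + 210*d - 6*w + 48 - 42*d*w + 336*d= 546*d + w*(-42*d - 6) + 78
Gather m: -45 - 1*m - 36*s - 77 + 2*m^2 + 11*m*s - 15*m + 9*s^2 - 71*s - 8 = 2*m^2 + m*(11*s - 16) + 9*s^2 - 107*s - 130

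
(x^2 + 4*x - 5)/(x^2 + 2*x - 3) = (x + 5)/(x + 3)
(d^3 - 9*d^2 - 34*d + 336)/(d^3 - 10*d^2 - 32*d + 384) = (d - 7)/(d - 8)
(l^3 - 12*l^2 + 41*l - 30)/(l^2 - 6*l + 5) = l - 6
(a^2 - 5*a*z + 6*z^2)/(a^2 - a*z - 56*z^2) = (-a^2 + 5*a*z - 6*z^2)/(-a^2 + a*z + 56*z^2)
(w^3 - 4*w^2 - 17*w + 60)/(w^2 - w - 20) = w - 3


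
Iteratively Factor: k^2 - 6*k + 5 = (k - 1)*(k - 5)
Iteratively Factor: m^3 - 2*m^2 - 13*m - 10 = (m + 1)*(m^2 - 3*m - 10) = (m - 5)*(m + 1)*(m + 2)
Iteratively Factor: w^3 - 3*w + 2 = (w - 1)*(w^2 + w - 2) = (w - 1)^2*(w + 2)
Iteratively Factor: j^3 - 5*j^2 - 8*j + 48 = (j - 4)*(j^2 - j - 12) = (j - 4)*(j + 3)*(j - 4)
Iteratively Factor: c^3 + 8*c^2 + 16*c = (c + 4)*(c^2 + 4*c) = c*(c + 4)*(c + 4)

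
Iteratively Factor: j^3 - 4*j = (j)*(j^2 - 4) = j*(j - 2)*(j + 2)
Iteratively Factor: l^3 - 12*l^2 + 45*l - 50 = (l - 5)*(l^2 - 7*l + 10) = (l - 5)^2*(l - 2)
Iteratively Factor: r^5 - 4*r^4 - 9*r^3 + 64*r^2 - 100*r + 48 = (r - 2)*(r^4 - 2*r^3 - 13*r^2 + 38*r - 24) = (r - 2)*(r + 4)*(r^3 - 6*r^2 + 11*r - 6) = (r - 3)*(r - 2)*(r + 4)*(r^2 - 3*r + 2) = (r - 3)*(r - 2)^2*(r + 4)*(r - 1)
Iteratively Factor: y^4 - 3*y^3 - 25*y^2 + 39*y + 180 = (y + 3)*(y^3 - 6*y^2 - 7*y + 60) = (y + 3)^2*(y^2 - 9*y + 20) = (y - 5)*(y + 3)^2*(y - 4)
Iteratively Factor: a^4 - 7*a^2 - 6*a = (a - 3)*(a^3 + 3*a^2 + 2*a) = (a - 3)*(a + 2)*(a^2 + a) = a*(a - 3)*(a + 2)*(a + 1)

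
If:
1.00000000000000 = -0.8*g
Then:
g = -1.25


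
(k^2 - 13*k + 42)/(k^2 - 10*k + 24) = (k - 7)/(k - 4)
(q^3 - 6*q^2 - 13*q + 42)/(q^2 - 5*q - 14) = (q^2 + q - 6)/(q + 2)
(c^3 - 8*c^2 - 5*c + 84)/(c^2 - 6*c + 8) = (c^2 - 4*c - 21)/(c - 2)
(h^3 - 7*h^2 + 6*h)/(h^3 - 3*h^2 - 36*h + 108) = h*(h - 1)/(h^2 + 3*h - 18)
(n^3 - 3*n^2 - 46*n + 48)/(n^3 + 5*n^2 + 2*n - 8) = (n^2 - 2*n - 48)/(n^2 + 6*n + 8)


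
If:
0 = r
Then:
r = 0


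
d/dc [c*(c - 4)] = 2*c - 4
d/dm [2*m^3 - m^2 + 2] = 2*m*(3*m - 1)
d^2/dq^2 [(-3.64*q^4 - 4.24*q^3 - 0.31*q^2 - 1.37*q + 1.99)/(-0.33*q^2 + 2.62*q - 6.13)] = (0.792792*q^6 - 18.882864*q^5 + 194.098632*q^4 - 893.478986*q^3 + 1227.714468*q^2 + 949.651422*q + 48.034552)/(0.035937*q^6 - 0.855954*q^5 + 8.798427*q^4 - 49.784716*q^3 + 163.437447*q^2 - 295.354434*q + 230.346397)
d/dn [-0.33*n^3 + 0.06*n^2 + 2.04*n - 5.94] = -0.99*n^2 + 0.12*n + 2.04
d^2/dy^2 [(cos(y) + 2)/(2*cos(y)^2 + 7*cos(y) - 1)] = (-36*sin(y)^4*cos(y) - 18*sin(y)^4 + 109*sin(y)^2 + 101*cos(y) - 30*cos(3*y) + 2*cos(5*y) + 127)/(-2*sin(y)^2 + 7*cos(y) + 1)^3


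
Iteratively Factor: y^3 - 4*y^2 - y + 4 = (y - 4)*(y^2 - 1) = (y - 4)*(y - 1)*(y + 1)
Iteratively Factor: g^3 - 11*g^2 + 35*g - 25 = (g - 5)*(g^2 - 6*g + 5) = (g - 5)^2*(g - 1)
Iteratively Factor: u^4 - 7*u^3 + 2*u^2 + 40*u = (u - 4)*(u^3 - 3*u^2 - 10*u) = (u - 4)*(u + 2)*(u^2 - 5*u) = u*(u - 4)*(u + 2)*(u - 5)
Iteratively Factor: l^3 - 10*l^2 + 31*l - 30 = (l - 3)*(l^2 - 7*l + 10) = (l - 5)*(l - 3)*(l - 2)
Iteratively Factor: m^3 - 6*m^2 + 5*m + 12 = (m - 4)*(m^2 - 2*m - 3) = (m - 4)*(m - 3)*(m + 1)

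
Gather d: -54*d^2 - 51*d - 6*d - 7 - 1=-54*d^2 - 57*d - 8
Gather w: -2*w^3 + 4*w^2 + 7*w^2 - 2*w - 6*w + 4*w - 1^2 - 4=-2*w^3 + 11*w^2 - 4*w - 5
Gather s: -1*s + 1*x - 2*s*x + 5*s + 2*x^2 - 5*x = s*(4 - 2*x) + 2*x^2 - 4*x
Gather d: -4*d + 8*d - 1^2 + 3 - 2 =4*d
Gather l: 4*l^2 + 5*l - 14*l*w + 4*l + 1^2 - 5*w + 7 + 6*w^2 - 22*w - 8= 4*l^2 + l*(9 - 14*w) + 6*w^2 - 27*w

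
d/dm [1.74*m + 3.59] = 1.74000000000000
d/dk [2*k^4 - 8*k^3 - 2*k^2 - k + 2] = 8*k^3 - 24*k^2 - 4*k - 1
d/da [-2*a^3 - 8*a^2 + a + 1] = -6*a^2 - 16*a + 1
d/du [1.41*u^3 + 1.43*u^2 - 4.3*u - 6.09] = 4.23*u^2 + 2.86*u - 4.3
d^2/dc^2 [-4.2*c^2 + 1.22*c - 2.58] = -8.40000000000000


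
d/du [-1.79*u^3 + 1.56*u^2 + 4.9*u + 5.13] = -5.37*u^2 + 3.12*u + 4.9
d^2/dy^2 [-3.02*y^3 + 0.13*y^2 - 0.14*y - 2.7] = 0.26 - 18.12*y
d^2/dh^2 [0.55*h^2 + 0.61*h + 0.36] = 1.10000000000000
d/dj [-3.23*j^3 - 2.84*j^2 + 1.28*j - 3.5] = -9.69*j^2 - 5.68*j + 1.28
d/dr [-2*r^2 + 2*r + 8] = 2 - 4*r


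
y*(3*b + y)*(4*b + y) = 12*b^2*y + 7*b*y^2 + y^3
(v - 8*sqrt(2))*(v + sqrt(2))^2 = v^3 - 6*sqrt(2)*v^2 - 30*v - 16*sqrt(2)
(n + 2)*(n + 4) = n^2 + 6*n + 8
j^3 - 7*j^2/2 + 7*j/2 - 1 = (j - 2)*(j - 1)*(j - 1/2)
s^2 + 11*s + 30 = (s + 5)*(s + 6)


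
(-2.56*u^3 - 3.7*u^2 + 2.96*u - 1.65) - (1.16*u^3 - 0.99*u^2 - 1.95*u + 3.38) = -3.72*u^3 - 2.71*u^2 + 4.91*u - 5.03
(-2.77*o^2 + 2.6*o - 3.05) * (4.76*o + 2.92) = -13.1852*o^3 + 4.2876*o^2 - 6.926*o - 8.906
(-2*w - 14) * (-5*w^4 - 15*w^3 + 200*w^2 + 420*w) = 10*w^5 + 100*w^4 - 190*w^3 - 3640*w^2 - 5880*w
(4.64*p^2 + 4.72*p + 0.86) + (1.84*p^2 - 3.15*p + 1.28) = 6.48*p^2 + 1.57*p + 2.14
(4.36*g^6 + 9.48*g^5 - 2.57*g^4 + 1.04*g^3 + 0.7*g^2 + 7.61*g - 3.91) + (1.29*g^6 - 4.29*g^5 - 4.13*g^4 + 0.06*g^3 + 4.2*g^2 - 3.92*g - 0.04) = 5.65*g^6 + 5.19*g^5 - 6.7*g^4 + 1.1*g^3 + 4.9*g^2 + 3.69*g - 3.95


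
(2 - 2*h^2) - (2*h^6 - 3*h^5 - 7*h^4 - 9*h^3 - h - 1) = -2*h^6 + 3*h^5 + 7*h^4 + 9*h^3 - 2*h^2 + h + 3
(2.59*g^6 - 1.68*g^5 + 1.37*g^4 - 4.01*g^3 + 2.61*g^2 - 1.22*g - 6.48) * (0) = 0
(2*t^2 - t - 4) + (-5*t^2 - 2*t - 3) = -3*t^2 - 3*t - 7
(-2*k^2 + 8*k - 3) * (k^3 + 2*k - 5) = -2*k^5 + 8*k^4 - 7*k^3 + 26*k^2 - 46*k + 15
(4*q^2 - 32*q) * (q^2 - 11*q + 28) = 4*q^4 - 76*q^3 + 464*q^2 - 896*q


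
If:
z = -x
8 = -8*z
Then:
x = 1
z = -1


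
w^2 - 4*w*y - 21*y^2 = (w - 7*y)*(w + 3*y)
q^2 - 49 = (q - 7)*(q + 7)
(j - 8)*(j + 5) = j^2 - 3*j - 40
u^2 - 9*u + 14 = (u - 7)*(u - 2)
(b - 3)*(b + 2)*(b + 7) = b^3 + 6*b^2 - 13*b - 42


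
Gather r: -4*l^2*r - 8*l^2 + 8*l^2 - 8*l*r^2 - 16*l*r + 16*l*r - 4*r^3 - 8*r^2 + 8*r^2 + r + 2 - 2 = -8*l*r^2 - 4*r^3 + r*(1 - 4*l^2)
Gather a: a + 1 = a + 1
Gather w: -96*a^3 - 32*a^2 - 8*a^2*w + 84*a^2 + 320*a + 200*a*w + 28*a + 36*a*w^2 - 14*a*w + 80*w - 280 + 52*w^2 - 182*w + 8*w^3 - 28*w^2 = -96*a^3 + 52*a^2 + 348*a + 8*w^3 + w^2*(36*a + 24) + w*(-8*a^2 + 186*a - 102) - 280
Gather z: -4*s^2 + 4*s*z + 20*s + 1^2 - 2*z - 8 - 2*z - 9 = -4*s^2 + 20*s + z*(4*s - 4) - 16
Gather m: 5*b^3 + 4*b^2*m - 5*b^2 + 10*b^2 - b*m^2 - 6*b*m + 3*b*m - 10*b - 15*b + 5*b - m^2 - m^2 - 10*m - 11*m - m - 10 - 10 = 5*b^3 + 5*b^2 - 20*b + m^2*(-b - 2) + m*(4*b^2 - 3*b - 22) - 20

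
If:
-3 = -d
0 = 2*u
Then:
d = 3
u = 0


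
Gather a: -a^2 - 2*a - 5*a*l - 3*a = -a^2 + a*(-5*l - 5)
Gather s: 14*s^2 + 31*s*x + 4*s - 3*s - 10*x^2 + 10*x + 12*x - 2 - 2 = 14*s^2 + s*(31*x + 1) - 10*x^2 + 22*x - 4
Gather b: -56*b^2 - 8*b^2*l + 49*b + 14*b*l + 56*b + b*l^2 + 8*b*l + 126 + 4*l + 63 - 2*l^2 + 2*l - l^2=b^2*(-8*l - 56) + b*(l^2 + 22*l + 105) - 3*l^2 + 6*l + 189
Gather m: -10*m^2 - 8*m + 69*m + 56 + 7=-10*m^2 + 61*m + 63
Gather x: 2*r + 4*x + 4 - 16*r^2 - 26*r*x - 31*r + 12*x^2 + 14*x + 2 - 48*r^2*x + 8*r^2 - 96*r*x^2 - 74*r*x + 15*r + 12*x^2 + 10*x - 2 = -8*r^2 - 14*r + x^2*(24 - 96*r) + x*(-48*r^2 - 100*r + 28) + 4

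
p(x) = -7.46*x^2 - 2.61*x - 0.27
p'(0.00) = -2.61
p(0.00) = -0.27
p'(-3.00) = 42.15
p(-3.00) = -59.58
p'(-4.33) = 61.99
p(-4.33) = -128.84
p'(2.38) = -38.12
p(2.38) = -48.74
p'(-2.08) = 28.42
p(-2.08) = -27.12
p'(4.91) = -75.87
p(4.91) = -192.93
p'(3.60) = -56.32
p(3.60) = -106.35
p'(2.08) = -33.64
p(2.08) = -37.97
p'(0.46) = -9.47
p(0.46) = -3.05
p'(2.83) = -44.83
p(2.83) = -67.40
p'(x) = -14.92*x - 2.61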